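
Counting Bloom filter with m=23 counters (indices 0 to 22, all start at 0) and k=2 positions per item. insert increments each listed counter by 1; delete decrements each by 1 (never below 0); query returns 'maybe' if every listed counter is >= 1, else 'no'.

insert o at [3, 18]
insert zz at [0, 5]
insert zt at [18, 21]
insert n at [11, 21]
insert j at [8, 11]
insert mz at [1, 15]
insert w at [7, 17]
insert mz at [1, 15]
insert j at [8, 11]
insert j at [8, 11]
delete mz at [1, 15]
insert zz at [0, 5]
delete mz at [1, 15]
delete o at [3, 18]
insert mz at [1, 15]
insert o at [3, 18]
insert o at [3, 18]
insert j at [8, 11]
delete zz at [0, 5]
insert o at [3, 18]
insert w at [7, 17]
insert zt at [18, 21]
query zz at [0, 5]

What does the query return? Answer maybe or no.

Step 1: insert o at [3, 18] -> counters=[0,0,0,1,0,0,0,0,0,0,0,0,0,0,0,0,0,0,1,0,0,0,0]
Step 2: insert zz at [0, 5] -> counters=[1,0,0,1,0,1,0,0,0,0,0,0,0,0,0,0,0,0,1,0,0,0,0]
Step 3: insert zt at [18, 21] -> counters=[1,0,0,1,0,1,0,0,0,0,0,0,0,0,0,0,0,0,2,0,0,1,0]
Step 4: insert n at [11, 21] -> counters=[1,0,0,1,0,1,0,0,0,0,0,1,0,0,0,0,0,0,2,0,0,2,0]
Step 5: insert j at [8, 11] -> counters=[1,0,0,1,0,1,0,0,1,0,0,2,0,0,0,0,0,0,2,0,0,2,0]
Step 6: insert mz at [1, 15] -> counters=[1,1,0,1,0,1,0,0,1,0,0,2,0,0,0,1,0,0,2,0,0,2,0]
Step 7: insert w at [7, 17] -> counters=[1,1,0,1,0,1,0,1,1,0,0,2,0,0,0,1,0,1,2,0,0,2,0]
Step 8: insert mz at [1, 15] -> counters=[1,2,0,1,0,1,0,1,1,0,0,2,0,0,0,2,0,1,2,0,0,2,0]
Step 9: insert j at [8, 11] -> counters=[1,2,0,1,0,1,0,1,2,0,0,3,0,0,0,2,0,1,2,0,0,2,0]
Step 10: insert j at [8, 11] -> counters=[1,2,0,1,0,1,0,1,3,0,0,4,0,0,0,2,0,1,2,0,0,2,0]
Step 11: delete mz at [1, 15] -> counters=[1,1,0,1,0,1,0,1,3,0,0,4,0,0,0,1,0,1,2,0,0,2,0]
Step 12: insert zz at [0, 5] -> counters=[2,1,0,1,0,2,0,1,3,0,0,4,0,0,0,1,0,1,2,0,0,2,0]
Step 13: delete mz at [1, 15] -> counters=[2,0,0,1,0,2,0,1,3,0,0,4,0,0,0,0,0,1,2,0,0,2,0]
Step 14: delete o at [3, 18] -> counters=[2,0,0,0,0,2,0,1,3,0,0,4,0,0,0,0,0,1,1,0,0,2,0]
Step 15: insert mz at [1, 15] -> counters=[2,1,0,0,0,2,0,1,3,0,0,4,0,0,0,1,0,1,1,0,0,2,0]
Step 16: insert o at [3, 18] -> counters=[2,1,0,1,0,2,0,1,3,0,0,4,0,0,0,1,0,1,2,0,0,2,0]
Step 17: insert o at [3, 18] -> counters=[2,1,0,2,0,2,0,1,3,0,0,4,0,0,0,1,0,1,3,0,0,2,0]
Step 18: insert j at [8, 11] -> counters=[2,1,0,2,0,2,0,1,4,0,0,5,0,0,0,1,0,1,3,0,0,2,0]
Step 19: delete zz at [0, 5] -> counters=[1,1,0,2,0,1,0,1,4,0,0,5,0,0,0,1,0,1,3,0,0,2,0]
Step 20: insert o at [3, 18] -> counters=[1,1,0,3,0,1,0,1,4,0,0,5,0,0,0,1,0,1,4,0,0,2,0]
Step 21: insert w at [7, 17] -> counters=[1,1,0,3,0,1,0,2,4,0,0,5,0,0,0,1,0,2,4,0,0,2,0]
Step 22: insert zt at [18, 21] -> counters=[1,1,0,3,0,1,0,2,4,0,0,5,0,0,0,1,0,2,5,0,0,3,0]
Query zz: check counters[0]=1 counters[5]=1 -> maybe

Answer: maybe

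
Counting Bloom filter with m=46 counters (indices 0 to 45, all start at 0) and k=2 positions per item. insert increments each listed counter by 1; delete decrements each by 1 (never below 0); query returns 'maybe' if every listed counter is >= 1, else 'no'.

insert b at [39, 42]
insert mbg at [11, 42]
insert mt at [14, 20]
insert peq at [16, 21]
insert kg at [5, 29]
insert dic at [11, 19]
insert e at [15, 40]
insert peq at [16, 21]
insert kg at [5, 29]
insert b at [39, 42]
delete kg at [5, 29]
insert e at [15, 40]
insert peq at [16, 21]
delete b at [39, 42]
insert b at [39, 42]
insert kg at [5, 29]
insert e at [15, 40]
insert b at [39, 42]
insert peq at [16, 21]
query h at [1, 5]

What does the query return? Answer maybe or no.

Step 1: insert b at [39, 42] -> counters=[0,0,0,0,0,0,0,0,0,0,0,0,0,0,0,0,0,0,0,0,0,0,0,0,0,0,0,0,0,0,0,0,0,0,0,0,0,0,0,1,0,0,1,0,0,0]
Step 2: insert mbg at [11, 42] -> counters=[0,0,0,0,0,0,0,0,0,0,0,1,0,0,0,0,0,0,0,0,0,0,0,0,0,0,0,0,0,0,0,0,0,0,0,0,0,0,0,1,0,0,2,0,0,0]
Step 3: insert mt at [14, 20] -> counters=[0,0,0,0,0,0,0,0,0,0,0,1,0,0,1,0,0,0,0,0,1,0,0,0,0,0,0,0,0,0,0,0,0,0,0,0,0,0,0,1,0,0,2,0,0,0]
Step 4: insert peq at [16, 21] -> counters=[0,0,0,0,0,0,0,0,0,0,0,1,0,0,1,0,1,0,0,0,1,1,0,0,0,0,0,0,0,0,0,0,0,0,0,0,0,0,0,1,0,0,2,0,0,0]
Step 5: insert kg at [5, 29] -> counters=[0,0,0,0,0,1,0,0,0,0,0,1,0,0,1,0,1,0,0,0,1,1,0,0,0,0,0,0,0,1,0,0,0,0,0,0,0,0,0,1,0,0,2,0,0,0]
Step 6: insert dic at [11, 19] -> counters=[0,0,0,0,0,1,0,0,0,0,0,2,0,0,1,0,1,0,0,1,1,1,0,0,0,0,0,0,0,1,0,0,0,0,0,0,0,0,0,1,0,0,2,0,0,0]
Step 7: insert e at [15, 40] -> counters=[0,0,0,0,0,1,0,0,0,0,0,2,0,0,1,1,1,0,0,1,1,1,0,0,0,0,0,0,0,1,0,0,0,0,0,0,0,0,0,1,1,0,2,0,0,0]
Step 8: insert peq at [16, 21] -> counters=[0,0,0,0,0,1,0,0,0,0,0,2,0,0,1,1,2,0,0,1,1,2,0,0,0,0,0,0,0,1,0,0,0,0,0,0,0,0,0,1,1,0,2,0,0,0]
Step 9: insert kg at [5, 29] -> counters=[0,0,0,0,0,2,0,0,0,0,0,2,0,0,1,1,2,0,0,1,1,2,0,0,0,0,0,0,0,2,0,0,0,0,0,0,0,0,0,1,1,0,2,0,0,0]
Step 10: insert b at [39, 42] -> counters=[0,0,0,0,0,2,0,0,0,0,0,2,0,0,1,1,2,0,0,1,1,2,0,0,0,0,0,0,0,2,0,0,0,0,0,0,0,0,0,2,1,0,3,0,0,0]
Step 11: delete kg at [5, 29] -> counters=[0,0,0,0,0,1,0,0,0,0,0,2,0,0,1,1,2,0,0,1,1,2,0,0,0,0,0,0,0,1,0,0,0,0,0,0,0,0,0,2,1,0,3,0,0,0]
Step 12: insert e at [15, 40] -> counters=[0,0,0,0,0,1,0,0,0,0,0,2,0,0,1,2,2,0,0,1,1,2,0,0,0,0,0,0,0,1,0,0,0,0,0,0,0,0,0,2,2,0,3,0,0,0]
Step 13: insert peq at [16, 21] -> counters=[0,0,0,0,0,1,0,0,0,0,0,2,0,0,1,2,3,0,0,1,1,3,0,0,0,0,0,0,0,1,0,0,0,0,0,0,0,0,0,2,2,0,3,0,0,0]
Step 14: delete b at [39, 42] -> counters=[0,0,0,0,0,1,0,0,0,0,0,2,0,0,1,2,3,0,0,1,1,3,0,0,0,0,0,0,0,1,0,0,0,0,0,0,0,0,0,1,2,0,2,0,0,0]
Step 15: insert b at [39, 42] -> counters=[0,0,0,0,0,1,0,0,0,0,0,2,0,0,1,2,3,0,0,1,1,3,0,0,0,0,0,0,0,1,0,0,0,0,0,0,0,0,0,2,2,0,3,0,0,0]
Step 16: insert kg at [5, 29] -> counters=[0,0,0,0,0,2,0,0,0,0,0,2,0,0,1,2,3,0,0,1,1,3,0,0,0,0,0,0,0,2,0,0,0,0,0,0,0,0,0,2,2,0,3,0,0,0]
Step 17: insert e at [15, 40] -> counters=[0,0,0,0,0,2,0,0,0,0,0,2,0,0,1,3,3,0,0,1,1,3,0,0,0,0,0,0,0,2,0,0,0,0,0,0,0,0,0,2,3,0,3,0,0,0]
Step 18: insert b at [39, 42] -> counters=[0,0,0,0,0,2,0,0,0,0,0,2,0,0,1,3,3,0,0,1,1,3,0,0,0,0,0,0,0,2,0,0,0,0,0,0,0,0,0,3,3,0,4,0,0,0]
Step 19: insert peq at [16, 21] -> counters=[0,0,0,0,0,2,0,0,0,0,0,2,0,0,1,3,4,0,0,1,1,4,0,0,0,0,0,0,0,2,0,0,0,0,0,0,0,0,0,3,3,0,4,0,0,0]
Query h: check counters[1]=0 counters[5]=2 -> no

Answer: no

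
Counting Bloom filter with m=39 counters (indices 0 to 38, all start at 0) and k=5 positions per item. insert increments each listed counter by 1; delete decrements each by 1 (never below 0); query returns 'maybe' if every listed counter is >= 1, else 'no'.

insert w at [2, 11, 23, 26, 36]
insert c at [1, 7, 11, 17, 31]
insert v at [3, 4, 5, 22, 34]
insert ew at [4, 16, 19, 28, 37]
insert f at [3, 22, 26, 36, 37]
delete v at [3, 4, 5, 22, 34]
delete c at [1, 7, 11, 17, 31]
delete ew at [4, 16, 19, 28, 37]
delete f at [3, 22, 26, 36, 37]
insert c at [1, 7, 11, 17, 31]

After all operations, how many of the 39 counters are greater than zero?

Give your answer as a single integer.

Step 1: insert w at [2, 11, 23, 26, 36] -> counters=[0,0,1,0,0,0,0,0,0,0,0,1,0,0,0,0,0,0,0,0,0,0,0,1,0,0,1,0,0,0,0,0,0,0,0,0,1,0,0]
Step 2: insert c at [1, 7, 11, 17, 31] -> counters=[0,1,1,0,0,0,0,1,0,0,0,2,0,0,0,0,0,1,0,0,0,0,0,1,0,0,1,0,0,0,0,1,0,0,0,0,1,0,0]
Step 3: insert v at [3, 4, 5, 22, 34] -> counters=[0,1,1,1,1,1,0,1,0,0,0,2,0,0,0,0,0,1,0,0,0,0,1,1,0,0,1,0,0,0,0,1,0,0,1,0,1,0,0]
Step 4: insert ew at [4, 16, 19, 28, 37] -> counters=[0,1,1,1,2,1,0,1,0,0,0,2,0,0,0,0,1,1,0,1,0,0,1,1,0,0,1,0,1,0,0,1,0,0,1,0,1,1,0]
Step 5: insert f at [3, 22, 26, 36, 37] -> counters=[0,1,1,2,2,1,0,1,0,0,0,2,0,0,0,0,1,1,0,1,0,0,2,1,0,0,2,0,1,0,0,1,0,0,1,0,2,2,0]
Step 6: delete v at [3, 4, 5, 22, 34] -> counters=[0,1,1,1,1,0,0,1,0,0,0,2,0,0,0,0,1,1,0,1,0,0,1,1,0,0,2,0,1,0,0,1,0,0,0,0,2,2,0]
Step 7: delete c at [1, 7, 11, 17, 31] -> counters=[0,0,1,1,1,0,0,0,0,0,0,1,0,0,0,0,1,0,0,1,0,0,1,1,0,0,2,0,1,0,0,0,0,0,0,0,2,2,0]
Step 8: delete ew at [4, 16, 19, 28, 37] -> counters=[0,0,1,1,0,0,0,0,0,0,0,1,0,0,0,0,0,0,0,0,0,0,1,1,0,0,2,0,0,0,0,0,0,0,0,0,2,1,0]
Step 9: delete f at [3, 22, 26, 36, 37] -> counters=[0,0,1,0,0,0,0,0,0,0,0,1,0,0,0,0,0,0,0,0,0,0,0,1,0,0,1,0,0,0,0,0,0,0,0,0,1,0,0]
Step 10: insert c at [1, 7, 11, 17, 31] -> counters=[0,1,1,0,0,0,0,1,0,0,0,2,0,0,0,0,0,1,0,0,0,0,0,1,0,0,1,0,0,0,0,1,0,0,0,0,1,0,0]
Final counters=[0,1,1,0,0,0,0,1,0,0,0,2,0,0,0,0,0,1,0,0,0,0,0,1,0,0,1,0,0,0,0,1,0,0,0,0,1,0,0] -> 9 nonzero

Answer: 9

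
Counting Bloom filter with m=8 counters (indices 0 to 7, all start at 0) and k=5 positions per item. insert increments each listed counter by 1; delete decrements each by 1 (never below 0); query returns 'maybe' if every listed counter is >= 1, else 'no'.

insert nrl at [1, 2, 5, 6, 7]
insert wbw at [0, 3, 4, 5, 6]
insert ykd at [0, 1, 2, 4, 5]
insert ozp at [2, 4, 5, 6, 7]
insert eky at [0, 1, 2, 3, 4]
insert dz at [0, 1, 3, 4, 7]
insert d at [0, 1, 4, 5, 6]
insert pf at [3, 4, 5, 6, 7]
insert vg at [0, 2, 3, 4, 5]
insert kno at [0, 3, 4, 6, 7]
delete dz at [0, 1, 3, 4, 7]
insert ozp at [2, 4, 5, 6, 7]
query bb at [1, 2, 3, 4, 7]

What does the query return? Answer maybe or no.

Answer: maybe

Derivation:
Step 1: insert nrl at [1, 2, 5, 6, 7] -> counters=[0,1,1,0,0,1,1,1]
Step 2: insert wbw at [0, 3, 4, 5, 6] -> counters=[1,1,1,1,1,2,2,1]
Step 3: insert ykd at [0, 1, 2, 4, 5] -> counters=[2,2,2,1,2,3,2,1]
Step 4: insert ozp at [2, 4, 5, 6, 7] -> counters=[2,2,3,1,3,4,3,2]
Step 5: insert eky at [0, 1, 2, 3, 4] -> counters=[3,3,4,2,4,4,3,2]
Step 6: insert dz at [0, 1, 3, 4, 7] -> counters=[4,4,4,3,5,4,3,3]
Step 7: insert d at [0, 1, 4, 5, 6] -> counters=[5,5,4,3,6,5,4,3]
Step 8: insert pf at [3, 4, 5, 6, 7] -> counters=[5,5,4,4,7,6,5,4]
Step 9: insert vg at [0, 2, 3, 4, 5] -> counters=[6,5,5,5,8,7,5,4]
Step 10: insert kno at [0, 3, 4, 6, 7] -> counters=[7,5,5,6,9,7,6,5]
Step 11: delete dz at [0, 1, 3, 4, 7] -> counters=[6,4,5,5,8,7,6,4]
Step 12: insert ozp at [2, 4, 5, 6, 7] -> counters=[6,4,6,5,9,8,7,5]
Query bb: check counters[1]=4 counters[2]=6 counters[3]=5 counters[4]=9 counters[7]=5 -> maybe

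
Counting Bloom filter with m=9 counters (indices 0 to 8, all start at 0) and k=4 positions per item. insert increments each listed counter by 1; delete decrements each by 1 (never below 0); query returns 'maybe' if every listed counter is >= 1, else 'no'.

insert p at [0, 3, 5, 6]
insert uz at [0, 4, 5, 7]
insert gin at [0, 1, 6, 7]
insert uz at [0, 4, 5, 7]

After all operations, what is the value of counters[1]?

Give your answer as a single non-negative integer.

Step 1: insert p at [0, 3, 5, 6] -> counters=[1,0,0,1,0,1,1,0,0]
Step 2: insert uz at [0, 4, 5, 7] -> counters=[2,0,0,1,1,2,1,1,0]
Step 3: insert gin at [0, 1, 6, 7] -> counters=[3,1,0,1,1,2,2,2,0]
Step 4: insert uz at [0, 4, 5, 7] -> counters=[4,1,0,1,2,3,2,3,0]
Final counters=[4,1,0,1,2,3,2,3,0] -> counters[1]=1

Answer: 1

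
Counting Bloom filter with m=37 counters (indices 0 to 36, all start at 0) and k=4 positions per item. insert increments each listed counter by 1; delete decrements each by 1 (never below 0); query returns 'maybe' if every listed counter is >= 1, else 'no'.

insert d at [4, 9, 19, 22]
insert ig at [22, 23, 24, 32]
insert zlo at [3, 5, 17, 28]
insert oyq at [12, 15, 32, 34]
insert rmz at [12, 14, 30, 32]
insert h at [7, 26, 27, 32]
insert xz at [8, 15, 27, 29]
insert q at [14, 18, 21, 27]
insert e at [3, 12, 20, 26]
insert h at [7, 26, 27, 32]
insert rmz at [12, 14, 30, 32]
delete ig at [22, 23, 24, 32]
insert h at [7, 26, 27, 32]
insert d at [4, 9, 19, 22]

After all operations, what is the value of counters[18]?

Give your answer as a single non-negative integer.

Step 1: insert d at [4, 9, 19, 22] -> counters=[0,0,0,0,1,0,0,0,0,1,0,0,0,0,0,0,0,0,0,1,0,0,1,0,0,0,0,0,0,0,0,0,0,0,0,0,0]
Step 2: insert ig at [22, 23, 24, 32] -> counters=[0,0,0,0,1,0,0,0,0,1,0,0,0,0,0,0,0,0,0,1,0,0,2,1,1,0,0,0,0,0,0,0,1,0,0,0,0]
Step 3: insert zlo at [3, 5, 17, 28] -> counters=[0,0,0,1,1,1,0,0,0,1,0,0,0,0,0,0,0,1,0,1,0,0,2,1,1,0,0,0,1,0,0,0,1,0,0,0,0]
Step 4: insert oyq at [12, 15, 32, 34] -> counters=[0,0,0,1,1,1,0,0,0,1,0,0,1,0,0,1,0,1,0,1,0,0,2,1,1,0,0,0,1,0,0,0,2,0,1,0,0]
Step 5: insert rmz at [12, 14, 30, 32] -> counters=[0,0,0,1,1,1,0,0,0,1,0,0,2,0,1,1,0,1,0,1,0,0,2,1,1,0,0,0,1,0,1,0,3,0,1,0,0]
Step 6: insert h at [7, 26, 27, 32] -> counters=[0,0,0,1,1,1,0,1,0,1,0,0,2,0,1,1,0,1,0,1,0,0,2,1,1,0,1,1,1,0,1,0,4,0,1,0,0]
Step 7: insert xz at [8, 15, 27, 29] -> counters=[0,0,0,1,1,1,0,1,1,1,0,0,2,0,1,2,0,1,0,1,0,0,2,1,1,0,1,2,1,1,1,0,4,0,1,0,0]
Step 8: insert q at [14, 18, 21, 27] -> counters=[0,0,0,1,1,1,0,1,1,1,0,0,2,0,2,2,0,1,1,1,0,1,2,1,1,0,1,3,1,1,1,0,4,0,1,0,0]
Step 9: insert e at [3, 12, 20, 26] -> counters=[0,0,0,2,1,1,0,1,1,1,0,0,3,0,2,2,0,1,1,1,1,1,2,1,1,0,2,3,1,1,1,0,4,0,1,0,0]
Step 10: insert h at [7, 26, 27, 32] -> counters=[0,0,0,2,1,1,0,2,1,1,0,0,3,0,2,2,0,1,1,1,1,1,2,1,1,0,3,4,1,1,1,0,5,0,1,0,0]
Step 11: insert rmz at [12, 14, 30, 32] -> counters=[0,0,0,2,1,1,0,2,1,1,0,0,4,0,3,2,0,1,1,1,1,1,2,1,1,0,3,4,1,1,2,0,6,0,1,0,0]
Step 12: delete ig at [22, 23, 24, 32] -> counters=[0,0,0,2,1,1,0,2,1,1,0,0,4,0,3,2,0,1,1,1,1,1,1,0,0,0,3,4,1,1,2,0,5,0,1,0,0]
Step 13: insert h at [7, 26, 27, 32] -> counters=[0,0,0,2,1,1,0,3,1,1,0,0,4,0,3,2,0,1,1,1,1,1,1,0,0,0,4,5,1,1,2,0,6,0,1,0,0]
Step 14: insert d at [4, 9, 19, 22] -> counters=[0,0,0,2,2,1,0,3,1,2,0,0,4,0,3,2,0,1,1,2,1,1,2,0,0,0,4,5,1,1,2,0,6,0,1,0,0]
Final counters=[0,0,0,2,2,1,0,3,1,2,0,0,4,0,3,2,0,1,1,2,1,1,2,0,0,0,4,5,1,1,2,0,6,0,1,0,0] -> counters[18]=1

Answer: 1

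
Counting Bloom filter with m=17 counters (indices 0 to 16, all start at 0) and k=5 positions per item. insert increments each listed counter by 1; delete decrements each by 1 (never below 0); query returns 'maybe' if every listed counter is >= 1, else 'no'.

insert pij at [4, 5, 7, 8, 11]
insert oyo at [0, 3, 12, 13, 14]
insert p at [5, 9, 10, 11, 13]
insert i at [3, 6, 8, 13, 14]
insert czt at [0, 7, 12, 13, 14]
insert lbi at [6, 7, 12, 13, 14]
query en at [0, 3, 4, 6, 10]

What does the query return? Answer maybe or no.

Answer: maybe

Derivation:
Step 1: insert pij at [4, 5, 7, 8, 11] -> counters=[0,0,0,0,1,1,0,1,1,0,0,1,0,0,0,0,0]
Step 2: insert oyo at [0, 3, 12, 13, 14] -> counters=[1,0,0,1,1,1,0,1,1,0,0,1,1,1,1,0,0]
Step 3: insert p at [5, 9, 10, 11, 13] -> counters=[1,0,0,1,1,2,0,1,1,1,1,2,1,2,1,0,0]
Step 4: insert i at [3, 6, 8, 13, 14] -> counters=[1,0,0,2,1,2,1,1,2,1,1,2,1,3,2,0,0]
Step 5: insert czt at [0, 7, 12, 13, 14] -> counters=[2,0,0,2,1,2,1,2,2,1,1,2,2,4,3,0,0]
Step 6: insert lbi at [6, 7, 12, 13, 14] -> counters=[2,0,0,2,1,2,2,3,2,1,1,2,3,5,4,0,0]
Query en: check counters[0]=2 counters[3]=2 counters[4]=1 counters[6]=2 counters[10]=1 -> maybe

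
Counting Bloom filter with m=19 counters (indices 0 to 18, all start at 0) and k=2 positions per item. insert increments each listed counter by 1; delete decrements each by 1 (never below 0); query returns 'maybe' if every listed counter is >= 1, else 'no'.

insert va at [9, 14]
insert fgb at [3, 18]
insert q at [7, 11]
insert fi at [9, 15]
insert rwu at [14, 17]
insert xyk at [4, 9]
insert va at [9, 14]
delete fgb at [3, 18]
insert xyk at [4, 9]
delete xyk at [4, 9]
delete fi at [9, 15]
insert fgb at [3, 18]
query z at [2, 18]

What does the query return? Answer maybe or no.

Step 1: insert va at [9, 14] -> counters=[0,0,0,0,0,0,0,0,0,1,0,0,0,0,1,0,0,0,0]
Step 2: insert fgb at [3, 18] -> counters=[0,0,0,1,0,0,0,0,0,1,0,0,0,0,1,0,0,0,1]
Step 3: insert q at [7, 11] -> counters=[0,0,0,1,0,0,0,1,0,1,0,1,0,0,1,0,0,0,1]
Step 4: insert fi at [9, 15] -> counters=[0,0,0,1,0,0,0,1,0,2,0,1,0,0,1,1,0,0,1]
Step 5: insert rwu at [14, 17] -> counters=[0,0,0,1,0,0,0,1,0,2,0,1,0,0,2,1,0,1,1]
Step 6: insert xyk at [4, 9] -> counters=[0,0,0,1,1,0,0,1,0,3,0,1,0,0,2,1,0,1,1]
Step 7: insert va at [9, 14] -> counters=[0,0,0,1,1,0,0,1,0,4,0,1,0,0,3,1,0,1,1]
Step 8: delete fgb at [3, 18] -> counters=[0,0,0,0,1,0,0,1,0,4,0,1,0,0,3,1,0,1,0]
Step 9: insert xyk at [4, 9] -> counters=[0,0,0,0,2,0,0,1,0,5,0,1,0,0,3,1,0,1,0]
Step 10: delete xyk at [4, 9] -> counters=[0,0,0,0,1,0,0,1,0,4,0,1,0,0,3,1,0,1,0]
Step 11: delete fi at [9, 15] -> counters=[0,0,0,0,1,0,0,1,0,3,0,1,0,0,3,0,0,1,0]
Step 12: insert fgb at [3, 18] -> counters=[0,0,0,1,1,0,0,1,0,3,0,1,0,0,3,0,0,1,1]
Query z: check counters[2]=0 counters[18]=1 -> no

Answer: no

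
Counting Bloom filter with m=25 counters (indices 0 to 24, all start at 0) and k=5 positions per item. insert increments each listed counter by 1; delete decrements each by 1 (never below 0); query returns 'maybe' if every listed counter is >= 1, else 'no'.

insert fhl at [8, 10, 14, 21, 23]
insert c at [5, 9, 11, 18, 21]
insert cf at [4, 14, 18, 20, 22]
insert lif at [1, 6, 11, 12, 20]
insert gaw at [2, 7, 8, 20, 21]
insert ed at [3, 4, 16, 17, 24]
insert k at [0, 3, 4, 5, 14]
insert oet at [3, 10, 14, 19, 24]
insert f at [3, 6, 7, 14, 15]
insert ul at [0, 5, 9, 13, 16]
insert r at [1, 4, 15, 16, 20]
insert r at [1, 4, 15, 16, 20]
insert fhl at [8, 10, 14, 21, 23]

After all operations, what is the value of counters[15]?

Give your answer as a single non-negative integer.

Answer: 3

Derivation:
Step 1: insert fhl at [8, 10, 14, 21, 23] -> counters=[0,0,0,0,0,0,0,0,1,0,1,0,0,0,1,0,0,0,0,0,0,1,0,1,0]
Step 2: insert c at [5, 9, 11, 18, 21] -> counters=[0,0,0,0,0,1,0,0,1,1,1,1,0,0,1,0,0,0,1,0,0,2,0,1,0]
Step 3: insert cf at [4, 14, 18, 20, 22] -> counters=[0,0,0,0,1,1,0,0,1,1,1,1,0,0,2,0,0,0,2,0,1,2,1,1,0]
Step 4: insert lif at [1, 6, 11, 12, 20] -> counters=[0,1,0,0,1,1,1,0,1,1,1,2,1,0,2,0,0,0,2,0,2,2,1,1,0]
Step 5: insert gaw at [2, 7, 8, 20, 21] -> counters=[0,1,1,0,1,1,1,1,2,1,1,2,1,0,2,0,0,0,2,0,3,3,1,1,0]
Step 6: insert ed at [3, 4, 16, 17, 24] -> counters=[0,1,1,1,2,1,1,1,2,1,1,2,1,0,2,0,1,1,2,0,3,3,1,1,1]
Step 7: insert k at [0, 3, 4, 5, 14] -> counters=[1,1,1,2,3,2,1,1,2,1,1,2,1,0,3,0,1,1,2,0,3,3,1,1,1]
Step 8: insert oet at [3, 10, 14, 19, 24] -> counters=[1,1,1,3,3,2,1,1,2,1,2,2,1,0,4,0,1,1,2,1,3,3,1,1,2]
Step 9: insert f at [3, 6, 7, 14, 15] -> counters=[1,1,1,4,3,2,2,2,2,1,2,2,1,0,5,1,1,1,2,1,3,3,1,1,2]
Step 10: insert ul at [0, 5, 9, 13, 16] -> counters=[2,1,1,4,3,3,2,2,2,2,2,2,1,1,5,1,2,1,2,1,3,3,1,1,2]
Step 11: insert r at [1, 4, 15, 16, 20] -> counters=[2,2,1,4,4,3,2,2,2,2,2,2,1,1,5,2,3,1,2,1,4,3,1,1,2]
Step 12: insert r at [1, 4, 15, 16, 20] -> counters=[2,3,1,4,5,3,2,2,2,2,2,2,1,1,5,3,4,1,2,1,5,3,1,1,2]
Step 13: insert fhl at [8, 10, 14, 21, 23] -> counters=[2,3,1,4,5,3,2,2,3,2,3,2,1,1,6,3,4,1,2,1,5,4,1,2,2]
Final counters=[2,3,1,4,5,3,2,2,3,2,3,2,1,1,6,3,4,1,2,1,5,4,1,2,2] -> counters[15]=3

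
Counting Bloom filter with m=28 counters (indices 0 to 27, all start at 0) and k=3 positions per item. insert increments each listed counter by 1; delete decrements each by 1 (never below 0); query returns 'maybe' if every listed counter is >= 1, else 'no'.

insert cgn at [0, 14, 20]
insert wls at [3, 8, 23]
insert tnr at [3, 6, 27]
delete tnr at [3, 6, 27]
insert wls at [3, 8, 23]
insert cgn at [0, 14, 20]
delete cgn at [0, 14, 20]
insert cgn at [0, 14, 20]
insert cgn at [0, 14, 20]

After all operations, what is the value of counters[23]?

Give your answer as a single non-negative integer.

Step 1: insert cgn at [0, 14, 20] -> counters=[1,0,0,0,0,0,0,0,0,0,0,0,0,0,1,0,0,0,0,0,1,0,0,0,0,0,0,0]
Step 2: insert wls at [3, 8, 23] -> counters=[1,0,0,1,0,0,0,0,1,0,0,0,0,0,1,0,0,0,0,0,1,0,0,1,0,0,0,0]
Step 3: insert tnr at [3, 6, 27] -> counters=[1,0,0,2,0,0,1,0,1,0,0,0,0,0,1,0,0,0,0,0,1,0,0,1,0,0,0,1]
Step 4: delete tnr at [3, 6, 27] -> counters=[1,0,0,1,0,0,0,0,1,0,0,0,0,0,1,0,0,0,0,0,1,0,0,1,0,0,0,0]
Step 5: insert wls at [3, 8, 23] -> counters=[1,0,0,2,0,0,0,0,2,0,0,0,0,0,1,0,0,0,0,0,1,0,0,2,0,0,0,0]
Step 6: insert cgn at [0, 14, 20] -> counters=[2,0,0,2,0,0,0,0,2,0,0,0,0,0,2,0,0,0,0,0,2,0,0,2,0,0,0,0]
Step 7: delete cgn at [0, 14, 20] -> counters=[1,0,0,2,0,0,0,0,2,0,0,0,0,0,1,0,0,0,0,0,1,0,0,2,0,0,0,0]
Step 8: insert cgn at [0, 14, 20] -> counters=[2,0,0,2,0,0,0,0,2,0,0,0,0,0,2,0,0,0,0,0,2,0,0,2,0,0,0,0]
Step 9: insert cgn at [0, 14, 20] -> counters=[3,0,0,2,0,0,0,0,2,0,0,0,0,0,3,0,0,0,0,0,3,0,0,2,0,0,0,0]
Final counters=[3,0,0,2,0,0,0,0,2,0,0,0,0,0,3,0,0,0,0,0,3,0,0,2,0,0,0,0] -> counters[23]=2

Answer: 2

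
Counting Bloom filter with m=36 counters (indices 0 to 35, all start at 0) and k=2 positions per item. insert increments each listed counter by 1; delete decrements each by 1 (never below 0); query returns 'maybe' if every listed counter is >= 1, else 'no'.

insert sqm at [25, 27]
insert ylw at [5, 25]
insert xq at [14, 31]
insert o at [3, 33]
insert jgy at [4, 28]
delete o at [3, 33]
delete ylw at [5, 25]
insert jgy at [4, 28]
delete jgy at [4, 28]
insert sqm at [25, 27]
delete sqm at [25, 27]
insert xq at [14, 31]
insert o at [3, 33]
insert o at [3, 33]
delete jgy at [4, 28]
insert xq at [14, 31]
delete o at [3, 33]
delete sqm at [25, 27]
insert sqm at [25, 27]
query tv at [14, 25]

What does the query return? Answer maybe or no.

Answer: maybe

Derivation:
Step 1: insert sqm at [25, 27] -> counters=[0,0,0,0,0,0,0,0,0,0,0,0,0,0,0,0,0,0,0,0,0,0,0,0,0,1,0,1,0,0,0,0,0,0,0,0]
Step 2: insert ylw at [5, 25] -> counters=[0,0,0,0,0,1,0,0,0,0,0,0,0,0,0,0,0,0,0,0,0,0,0,0,0,2,0,1,0,0,0,0,0,0,0,0]
Step 3: insert xq at [14, 31] -> counters=[0,0,0,0,0,1,0,0,0,0,0,0,0,0,1,0,0,0,0,0,0,0,0,0,0,2,0,1,0,0,0,1,0,0,0,0]
Step 4: insert o at [3, 33] -> counters=[0,0,0,1,0,1,0,0,0,0,0,0,0,0,1,0,0,0,0,0,0,0,0,0,0,2,0,1,0,0,0,1,0,1,0,0]
Step 5: insert jgy at [4, 28] -> counters=[0,0,0,1,1,1,0,0,0,0,0,0,0,0,1,0,0,0,0,0,0,0,0,0,0,2,0,1,1,0,0,1,0,1,0,0]
Step 6: delete o at [3, 33] -> counters=[0,0,0,0,1,1,0,0,0,0,0,0,0,0,1,0,0,0,0,0,0,0,0,0,0,2,0,1,1,0,0,1,0,0,0,0]
Step 7: delete ylw at [5, 25] -> counters=[0,0,0,0,1,0,0,0,0,0,0,0,0,0,1,0,0,0,0,0,0,0,0,0,0,1,0,1,1,0,0,1,0,0,0,0]
Step 8: insert jgy at [4, 28] -> counters=[0,0,0,0,2,0,0,0,0,0,0,0,0,0,1,0,0,0,0,0,0,0,0,0,0,1,0,1,2,0,0,1,0,0,0,0]
Step 9: delete jgy at [4, 28] -> counters=[0,0,0,0,1,0,0,0,0,0,0,0,0,0,1,0,0,0,0,0,0,0,0,0,0,1,0,1,1,0,0,1,0,0,0,0]
Step 10: insert sqm at [25, 27] -> counters=[0,0,0,0,1,0,0,0,0,0,0,0,0,0,1,0,0,0,0,0,0,0,0,0,0,2,0,2,1,0,0,1,0,0,0,0]
Step 11: delete sqm at [25, 27] -> counters=[0,0,0,0,1,0,0,0,0,0,0,0,0,0,1,0,0,0,0,0,0,0,0,0,0,1,0,1,1,0,0,1,0,0,0,0]
Step 12: insert xq at [14, 31] -> counters=[0,0,0,0,1,0,0,0,0,0,0,0,0,0,2,0,0,0,0,0,0,0,0,0,0,1,0,1,1,0,0,2,0,0,0,0]
Step 13: insert o at [3, 33] -> counters=[0,0,0,1,1,0,0,0,0,0,0,0,0,0,2,0,0,0,0,0,0,0,0,0,0,1,0,1,1,0,0,2,0,1,0,0]
Step 14: insert o at [3, 33] -> counters=[0,0,0,2,1,0,0,0,0,0,0,0,0,0,2,0,0,0,0,0,0,0,0,0,0,1,0,1,1,0,0,2,0,2,0,0]
Step 15: delete jgy at [4, 28] -> counters=[0,0,0,2,0,0,0,0,0,0,0,0,0,0,2,0,0,0,0,0,0,0,0,0,0,1,0,1,0,0,0,2,0,2,0,0]
Step 16: insert xq at [14, 31] -> counters=[0,0,0,2,0,0,0,0,0,0,0,0,0,0,3,0,0,0,0,0,0,0,0,0,0,1,0,1,0,0,0,3,0,2,0,0]
Step 17: delete o at [3, 33] -> counters=[0,0,0,1,0,0,0,0,0,0,0,0,0,0,3,0,0,0,0,0,0,0,0,0,0,1,0,1,0,0,0,3,0,1,0,0]
Step 18: delete sqm at [25, 27] -> counters=[0,0,0,1,0,0,0,0,0,0,0,0,0,0,3,0,0,0,0,0,0,0,0,0,0,0,0,0,0,0,0,3,0,1,0,0]
Step 19: insert sqm at [25, 27] -> counters=[0,0,0,1,0,0,0,0,0,0,0,0,0,0,3,0,0,0,0,0,0,0,0,0,0,1,0,1,0,0,0,3,0,1,0,0]
Query tv: check counters[14]=3 counters[25]=1 -> maybe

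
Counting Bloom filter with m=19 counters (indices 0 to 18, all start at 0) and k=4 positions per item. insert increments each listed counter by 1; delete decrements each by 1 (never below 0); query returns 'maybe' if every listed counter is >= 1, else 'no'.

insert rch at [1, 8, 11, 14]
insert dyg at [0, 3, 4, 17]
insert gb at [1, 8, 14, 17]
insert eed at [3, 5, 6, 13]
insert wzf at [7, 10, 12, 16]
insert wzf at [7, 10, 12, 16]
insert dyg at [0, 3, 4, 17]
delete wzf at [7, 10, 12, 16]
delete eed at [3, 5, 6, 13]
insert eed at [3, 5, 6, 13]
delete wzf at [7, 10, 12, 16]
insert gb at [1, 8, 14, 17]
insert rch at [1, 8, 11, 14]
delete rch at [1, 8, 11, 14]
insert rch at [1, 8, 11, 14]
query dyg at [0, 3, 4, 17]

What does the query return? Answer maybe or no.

Step 1: insert rch at [1, 8, 11, 14] -> counters=[0,1,0,0,0,0,0,0,1,0,0,1,0,0,1,0,0,0,0]
Step 2: insert dyg at [0, 3, 4, 17] -> counters=[1,1,0,1,1,0,0,0,1,0,0,1,0,0,1,0,0,1,0]
Step 3: insert gb at [1, 8, 14, 17] -> counters=[1,2,0,1,1,0,0,0,2,0,0,1,0,0,2,0,0,2,0]
Step 4: insert eed at [3, 5, 6, 13] -> counters=[1,2,0,2,1,1,1,0,2,0,0,1,0,1,2,0,0,2,0]
Step 5: insert wzf at [7, 10, 12, 16] -> counters=[1,2,0,2,1,1,1,1,2,0,1,1,1,1,2,0,1,2,0]
Step 6: insert wzf at [7, 10, 12, 16] -> counters=[1,2,0,2,1,1,1,2,2,0,2,1,2,1,2,0,2,2,0]
Step 7: insert dyg at [0, 3, 4, 17] -> counters=[2,2,0,3,2,1,1,2,2,0,2,1,2,1,2,0,2,3,0]
Step 8: delete wzf at [7, 10, 12, 16] -> counters=[2,2,0,3,2,1,1,1,2,0,1,1,1,1,2,0,1,3,0]
Step 9: delete eed at [3, 5, 6, 13] -> counters=[2,2,0,2,2,0,0,1,2,0,1,1,1,0,2,0,1,3,0]
Step 10: insert eed at [3, 5, 6, 13] -> counters=[2,2,0,3,2,1,1,1,2,0,1,1,1,1,2,0,1,3,0]
Step 11: delete wzf at [7, 10, 12, 16] -> counters=[2,2,0,3,2,1,1,0,2,0,0,1,0,1,2,0,0,3,0]
Step 12: insert gb at [1, 8, 14, 17] -> counters=[2,3,0,3,2,1,1,0,3,0,0,1,0,1,3,0,0,4,0]
Step 13: insert rch at [1, 8, 11, 14] -> counters=[2,4,0,3,2,1,1,0,4,0,0,2,0,1,4,0,0,4,0]
Step 14: delete rch at [1, 8, 11, 14] -> counters=[2,3,0,3,2,1,1,0,3,0,0,1,0,1,3,0,0,4,0]
Step 15: insert rch at [1, 8, 11, 14] -> counters=[2,4,0,3,2,1,1,0,4,0,0,2,0,1,4,0,0,4,0]
Query dyg: check counters[0]=2 counters[3]=3 counters[4]=2 counters[17]=4 -> maybe

Answer: maybe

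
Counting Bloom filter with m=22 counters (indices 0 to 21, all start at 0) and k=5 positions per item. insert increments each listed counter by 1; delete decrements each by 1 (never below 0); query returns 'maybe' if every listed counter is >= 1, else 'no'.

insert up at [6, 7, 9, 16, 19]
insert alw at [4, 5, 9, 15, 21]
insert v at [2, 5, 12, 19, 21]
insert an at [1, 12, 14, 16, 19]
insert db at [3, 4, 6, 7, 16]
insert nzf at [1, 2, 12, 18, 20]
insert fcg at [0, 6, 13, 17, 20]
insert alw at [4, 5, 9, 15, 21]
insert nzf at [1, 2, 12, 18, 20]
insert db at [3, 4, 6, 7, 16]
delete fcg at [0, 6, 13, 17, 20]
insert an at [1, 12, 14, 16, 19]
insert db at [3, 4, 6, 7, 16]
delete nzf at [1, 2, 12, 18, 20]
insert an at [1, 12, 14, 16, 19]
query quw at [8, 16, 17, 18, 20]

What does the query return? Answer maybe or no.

Step 1: insert up at [6, 7, 9, 16, 19] -> counters=[0,0,0,0,0,0,1,1,0,1,0,0,0,0,0,0,1,0,0,1,0,0]
Step 2: insert alw at [4, 5, 9, 15, 21] -> counters=[0,0,0,0,1,1,1,1,0,2,0,0,0,0,0,1,1,0,0,1,0,1]
Step 3: insert v at [2, 5, 12, 19, 21] -> counters=[0,0,1,0,1,2,1,1,0,2,0,0,1,0,0,1,1,0,0,2,0,2]
Step 4: insert an at [1, 12, 14, 16, 19] -> counters=[0,1,1,0,1,2,1,1,0,2,0,0,2,0,1,1,2,0,0,3,0,2]
Step 5: insert db at [3, 4, 6, 7, 16] -> counters=[0,1,1,1,2,2,2,2,0,2,0,0,2,0,1,1,3,0,0,3,0,2]
Step 6: insert nzf at [1, 2, 12, 18, 20] -> counters=[0,2,2,1,2,2,2,2,0,2,0,0,3,0,1,1,3,0,1,3,1,2]
Step 7: insert fcg at [0, 6, 13, 17, 20] -> counters=[1,2,2,1,2,2,3,2,0,2,0,0,3,1,1,1,3,1,1,3,2,2]
Step 8: insert alw at [4, 5, 9, 15, 21] -> counters=[1,2,2,1,3,3,3,2,0,3,0,0,3,1,1,2,3,1,1,3,2,3]
Step 9: insert nzf at [1, 2, 12, 18, 20] -> counters=[1,3,3,1,3,3,3,2,0,3,0,0,4,1,1,2,3,1,2,3,3,3]
Step 10: insert db at [3, 4, 6, 7, 16] -> counters=[1,3,3,2,4,3,4,3,0,3,0,0,4,1,1,2,4,1,2,3,3,3]
Step 11: delete fcg at [0, 6, 13, 17, 20] -> counters=[0,3,3,2,4,3,3,3,0,3,0,0,4,0,1,2,4,0,2,3,2,3]
Step 12: insert an at [1, 12, 14, 16, 19] -> counters=[0,4,3,2,4,3,3,3,0,3,0,0,5,0,2,2,5,0,2,4,2,3]
Step 13: insert db at [3, 4, 6, 7, 16] -> counters=[0,4,3,3,5,3,4,4,0,3,0,0,5,0,2,2,6,0,2,4,2,3]
Step 14: delete nzf at [1, 2, 12, 18, 20] -> counters=[0,3,2,3,5,3,4,4,0,3,0,0,4,0,2,2,6,0,1,4,1,3]
Step 15: insert an at [1, 12, 14, 16, 19] -> counters=[0,4,2,3,5,3,4,4,0,3,0,0,5,0,3,2,7,0,1,5,1,3]
Query quw: check counters[8]=0 counters[16]=7 counters[17]=0 counters[18]=1 counters[20]=1 -> no

Answer: no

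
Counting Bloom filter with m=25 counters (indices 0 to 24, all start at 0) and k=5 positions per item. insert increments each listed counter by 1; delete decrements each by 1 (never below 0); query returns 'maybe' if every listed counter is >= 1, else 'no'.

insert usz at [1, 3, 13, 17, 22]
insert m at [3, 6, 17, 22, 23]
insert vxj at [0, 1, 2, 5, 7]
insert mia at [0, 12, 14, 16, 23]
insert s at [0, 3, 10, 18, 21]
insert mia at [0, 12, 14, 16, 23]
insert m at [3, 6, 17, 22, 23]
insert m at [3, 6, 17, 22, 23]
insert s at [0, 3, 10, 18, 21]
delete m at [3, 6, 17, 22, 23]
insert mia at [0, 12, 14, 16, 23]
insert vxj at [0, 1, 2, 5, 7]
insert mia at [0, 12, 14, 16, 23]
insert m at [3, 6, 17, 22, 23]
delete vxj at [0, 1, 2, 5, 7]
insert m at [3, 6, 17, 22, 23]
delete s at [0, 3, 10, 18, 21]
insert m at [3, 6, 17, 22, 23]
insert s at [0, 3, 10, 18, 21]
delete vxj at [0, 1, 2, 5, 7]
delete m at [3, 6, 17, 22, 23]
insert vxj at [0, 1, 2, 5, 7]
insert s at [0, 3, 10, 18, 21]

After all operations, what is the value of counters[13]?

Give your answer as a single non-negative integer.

Step 1: insert usz at [1, 3, 13, 17, 22] -> counters=[0,1,0,1,0,0,0,0,0,0,0,0,0,1,0,0,0,1,0,0,0,0,1,0,0]
Step 2: insert m at [3, 6, 17, 22, 23] -> counters=[0,1,0,2,0,0,1,0,0,0,0,0,0,1,0,0,0,2,0,0,0,0,2,1,0]
Step 3: insert vxj at [0, 1, 2, 5, 7] -> counters=[1,2,1,2,0,1,1,1,0,0,0,0,0,1,0,0,0,2,0,0,0,0,2,1,0]
Step 4: insert mia at [0, 12, 14, 16, 23] -> counters=[2,2,1,2,0,1,1,1,0,0,0,0,1,1,1,0,1,2,0,0,0,0,2,2,0]
Step 5: insert s at [0, 3, 10, 18, 21] -> counters=[3,2,1,3,0,1,1,1,0,0,1,0,1,1,1,0,1,2,1,0,0,1,2,2,0]
Step 6: insert mia at [0, 12, 14, 16, 23] -> counters=[4,2,1,3,0,1,1,1,0,0,1,0,2,1,2,0,2,2,1,0,0,1,2,3,0]
Step 7: insert m at [3, 6, 17, 22, 23] -> counters=[4,2,1,4,0,1,2,1,0,0,1,0,2,1,2,0,2,3,1,0,0,1,3,4,0]
Step 8: insert m at [3, 6, 17, 22, 23] -> counters=[4,2,1,5,0,1,3,1,0,0,1,0,2,1,2,0,2,4,1,0,0,1,4,5,0]
Step 9: insert s at [0, 3, 10, 18, 21] -> counters=[5,2,1,6,0,1,3,1,0,0,2,0,2,1,2,0,2,4,2,0,0,2,4,5,0]
Step 10: delete m at [3, 6, 17, 22, 23] -> counters=[5,2,1,5,0,1,2,1,0,0,2,0,2,1,2,0,2,3,2,0,0,2,3,4,0]
Step 11: insert mia at [0, 12, 14, 16, 23] -> counters=[6,2,1,5,0,1,2,1,0,0,2,0,3,1,3,0,3,3,2,0,0,2,3,5,0]
Step 12: insert vxj at [0, 1, 2, 5, 7] -> counters=[7,3,2,5,0,2,2,2,0,0,2,0,3,1,3,0,3,3,2,0,0,2,3,5,0]
Step 13: insert mia at [0, 12, 14, 16, 23] -> counters=[8,3,2,5,0,2,2,2,0,0,2,0,4,1,4,0,4,3,2,0,0,2,3,6,0]
Step 14: insert m at [3, 6, 17, 22, 23] -> counters=[8,3,2,6,0,2,3,2,0,0,2,0,4,1,4,0,4,4,2,0,0,2,4,7,0]
Step 15: delete vxj at [0, 1, 2, 5, 7] -> counters=[7,2,1,6,0,1,3,1,0,0,2,0,4,1,4,0,4,4,2,0,0,2,4,7,0]
Step 16: insert m at [3, 6, 17, 22, 23] -> counters=[7,2,1,7,0,1,4,1,0,0,2,0,4,1,4,0,4,5,2,0,0,2,5,8,0]
Step 17: delete s at [0, 3, 10, 18, 21] -> counters=[6,2,1,6,0,1,4,1,0,0,1,0,4,1,4,0,4,5,1,0,0,1,5,8,0]
Step 18: insert m at [3, 6, 17, 22, 23] -> counters=[6,2,1,7,0,1,5,1,0,0,1,0,4,1,4,0,4,6,1,0,0,1,6,9,0]
Step 19: insert s at [0, 3, 10, 18, 21] -> counters=[7,2,1,8,0,1,5,1,0,0,2,0,4,1,4,0,4,6,2,0,0,2,6,9,0]
Step 20: delete vxj at [0, 1, 2, 5, 7] -> counters=[6,1,0,8,0,0,5,0,0,0,2,0,4,1,4,0,4,6,2,0,0,2,6,9,0]
Step 21: delete m at [3, 6, 17, 22, 23] -> counters=[6,1,0,7,0,0,4,0,0,0,2,0,4,1,4,0,4,5,2,0,0,2,5,8,0]
Step 22: insert vxj at [0, 1, 2, 5, 7] -> counters=[7,2,1,7,0,1,4,1,0,0,2,0,4,1,4,0,4,5,2,0,0,2,5,8,0]
Step 23: insert s at [0, 3, 10, 18, 21] -> counters=[8,2,1,8,0,1,4,1,0,0,3,0,4,1,4,0,4,5,3,0,0,3,5,8,0]
Final counters=[8,2,1,8,0,1,4,1,0,0,3,0,4,1,4,0,4,5,3,0,0,3,5,8,0] -> counters[13]=1

Answer: 1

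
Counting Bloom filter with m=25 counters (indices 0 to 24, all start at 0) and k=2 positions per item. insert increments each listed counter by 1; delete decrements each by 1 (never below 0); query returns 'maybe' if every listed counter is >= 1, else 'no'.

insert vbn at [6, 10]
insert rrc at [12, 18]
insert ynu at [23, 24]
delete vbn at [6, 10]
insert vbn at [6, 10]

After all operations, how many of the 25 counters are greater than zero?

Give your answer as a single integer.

Answer: 6

Derivation:
Step 1: insert vbn at [6, 10] -> counters=[0,0,0,0,0,0,1,0,0,0,1,0,0,0,0,0,0,0,0,0,0,0,0,0,0]
Step 2: insert rrc at [12, 18] -> counters=[0,0,0,0,0,0,1,0,0,0,1,0,1,0,0,0,0,0,1,0,0,0,0,0,0]
Step 3: insert ynu at [23, 24] -> counters=[0,0,0,0,0,0,1,0,0,0,1,0,1,0,0,0,0,0,1,0,0,0,0,1,1]
Step 4: delete vbn at [6, 10] -> counters=[0,0,0,0,0,0,0,0,0,0,0,0,1,0,0,0,0,0,1,0,0,0,0,1,1]
Step 5: insert vbn at [6, 10] -> counters=[0,0,0,0,0,0,1,0,0,0,1,0,1,0,0,0,0,0,1,0,0,0,0,1,1]
Final counters=[0,0,0,0,0,0,1,0,0,0,1,0,1,0,0,0,0,0,1,0,0,0,0,1,1] -> 6 nonzero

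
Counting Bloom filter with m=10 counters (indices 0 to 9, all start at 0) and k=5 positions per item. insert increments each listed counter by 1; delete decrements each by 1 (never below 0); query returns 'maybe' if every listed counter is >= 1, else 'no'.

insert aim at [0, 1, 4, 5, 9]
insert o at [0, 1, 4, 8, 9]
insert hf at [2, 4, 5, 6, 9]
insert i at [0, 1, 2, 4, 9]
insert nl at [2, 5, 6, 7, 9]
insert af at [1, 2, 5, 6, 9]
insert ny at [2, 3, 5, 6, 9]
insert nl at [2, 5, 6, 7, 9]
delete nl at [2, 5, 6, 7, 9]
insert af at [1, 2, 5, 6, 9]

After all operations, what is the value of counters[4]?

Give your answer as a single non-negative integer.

Step 1: insert aim at [0, 1, 4, 5, 9] -> counters=[1,1,0,0,1,1,0,0,0,1]
Step 2: insert o at [0, 1, 4, 8, 9] -> counters=[2,2,0,0,2,1,0,0,1,2]
Step 3: insert hf at [2, 4, 5, 6, 9] -> counters=[2,2,1,0,3,2,1,0,1,3]
Step 4: insert i at [0, 1, 2, 4, 9] -> counters=[3,3,2,0,4,2,1,0,1,4]
Step 5: insert nl at [2, 5, 6, 7, 9] -> counters=[3,3,3,0,4,3,2,1,1,5]
Step 6: insert af at [1, 2, 5, 6, 9] -> counters=[3,4,4,0,4,4,3,1,1,6]
Step 7: insert ny at [2, 3, 5, 6, 9] -> counters=[3,4,5,1,4,5,4,1,1,7]
Step 8: insert nl at [2, 5, 6, 7, 9] -> counters=[3,4,6,1,4,6,5,2,1,8]
Step 9: delete nl at [2, 5, 6, 7, 9] -> counters=[3,4,5,1,4,5,4,1,1,7]
Step 10: insert af at [1, 2, 5, 6, 9] -> counters=[3,5,6,1,4,6,5,1,1,8]
Final counters=[3,5,6,1,4,6,5,1,1,8] -> counters[4]=4

Answer: 4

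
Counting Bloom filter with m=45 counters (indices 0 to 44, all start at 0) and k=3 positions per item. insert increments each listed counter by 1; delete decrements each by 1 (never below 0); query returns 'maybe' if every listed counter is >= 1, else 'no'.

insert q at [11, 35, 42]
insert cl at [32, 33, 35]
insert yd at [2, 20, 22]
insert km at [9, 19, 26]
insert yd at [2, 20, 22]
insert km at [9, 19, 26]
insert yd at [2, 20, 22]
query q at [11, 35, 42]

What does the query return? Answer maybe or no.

Step 1: insert q at [11, 35, 42] -> counters=[0,0,0,0,0,0,0,0,0,0,0,1,0,0,0,0,0,0,0,0,0,0,0,0,0,0,0,0,0,0,0,0,0,0,0,1,0,0,0,0,0,0,1,0,0]
Step 2: insert cl at [32, 33, 35] -> counters=[0,0,0,0,0,0,0,0,0,0,0,1,0,0,0,0,0,0,0,0,0,0,0,0,0,0,0,0,0,0,0,0,1,1,0,2,0,0,0,0,0,0,1,0,0]
Step 3: insert yd at [2, 20, 22] -> counters=[0,0,1,0,0,0,0,0,0,0,0,1,0,0,0,0,0,0,0,0,1,0,1,0,0,0,0,0,0,0,0,0,1,1,0,2,0,0,0,0,0,0,1,0,0]
Step 4: insert km at [9, 19, 26] -> counters=[0,0,1,0,0,0,0,0,0,1,0,1,0,0,0,0,0,0,0,1,1,0,1,0,0,0,1,0,0,0,0,0,1,1,0,2,0,0,0,0,0,0,1,0,0]
Step 5: insert yd at [2, 20, 22] -> counters=[0,0,2,0,0,0,0,0,0,1,0,1,0,0,0,0,0,0,0,1,2,0,2,0,0,0,1,0,0,0,0,0,1,1,0,2,0,0,0,0,0,0,1,0,0]
Step 6: insert km at [9, 19, 26] -> counters=[0,0,2,0,0,0,0,0,0,2,0,1,0,0,0,0,0,0,0,2,2,0,2,0,0,0,2,0,0,0,0,0,1,1,0,2,0,0,0,0,0,0,1,0,0]
Step 7: insert yd at [2, 20, 22] -> counters=[0,0,3,0,0,0,0,0,0,2,0,1,0,0,0,0,0,0,0,2,3,0,3,0,0,0,2,0,0,0,0,0,1,1,0,2,0,0,0,0,0,0,1,0,0]
Query q: check counters[11]=1 counters[35]=2 counters[42]=1 -> maybe

Answer: maybe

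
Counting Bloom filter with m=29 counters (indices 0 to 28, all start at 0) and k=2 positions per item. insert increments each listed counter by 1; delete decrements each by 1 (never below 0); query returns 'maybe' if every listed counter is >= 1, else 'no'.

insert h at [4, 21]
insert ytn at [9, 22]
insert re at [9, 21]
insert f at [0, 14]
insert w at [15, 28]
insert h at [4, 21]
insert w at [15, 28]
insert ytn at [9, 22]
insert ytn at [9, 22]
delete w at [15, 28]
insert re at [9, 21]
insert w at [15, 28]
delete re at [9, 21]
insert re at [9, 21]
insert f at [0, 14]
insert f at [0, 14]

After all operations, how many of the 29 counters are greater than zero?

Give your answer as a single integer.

Answer: 8

Derivation:
Step 1: insert h at [4, 21] -> counters=[0,0,0,0,1,0,0,0,0,0,0,0,0,0,0,0,0,0,0,0,0,1,0,0,0,0,0,0,0]
Step 2: insert ytn at [9, 22] -> counters=[0,0,0,0,1,0,0,0,0,1,0,0,0,0,0,0,0,0,0,0,0,1,1,0,0,0,0,0,0]
Step 3: insert re at [9, 21] -> counters=[0,0,0,0,1,0,0,0,0,2,0,0,0,0,0,0,0,0,0,0,0,2,1,0,0,0,0,0,0]
Step 4: insert f at [0, 14] -> counters=[1,0,0,0,1,0,0,0,0,2,0,0,0,0,1,0,0,0,0,0,0,2,1,0,0,0,0,0,0]
Step 5: insert w at [15, 28] -> counters=[1,0,0,0,1,0,0,0,0,2,0,0,0,0,1,1,0,0,0,0,0,2,1,0,0,0,0,0,1]
Step 6: insert h at [4, 21] -> counters=[1,0,0,0,2,0,0,0,0,2,0,0,0,0,1,1,0,0,0,0,0,3,1,0,0,0,0,0,1]
Step 7: insert w at [15, 28] -> counters=[1,0,0,0,2,0,0,0,0,2,0,0,0,0,1,2,0,0,0,0,0,3,1,0,0,0,0,0,2]
Step 8: insert ytn at [9, 22] -> counters=[1,0,0,0,2,0,0,0,0,3,0,0,0,0,1,2,0,0,0,0,0,3,2,0,0,0,0,0,2]
Step 9: insert ytn at [9, 22] -> counters=[1,0,0,0,2,0,0,0,0,4,0,0,0,0,1,2,0,0,0,0,0,3,3,0,0,0,0,0,2]
Step 10: delete w at [15, 28] -> counters=[1,0,0,0,2,0,0,0,0,4,0,0,0,0,1,1,0,0,0,0,0,3,3,0,0,0,0,0,1]
Step 11: insert re at [9, 21] -> counters=[1,0,0,0,2,0,0,0,0,5,0,0,0,0,1,1,0,0,0,0,0,4,3,0,0,0,0,0,1]
Step 12: insert w at [15, 28] -> counters=[1,0,0,0,2,0,0,0,0,5,0,0,0,0,1,2,0,0,0,0,0,4,3,0,0,0,0,0,2]
Step 13: delete re at [9, 21] -> counters=[1,0,0,0,2,0,0,0,0,4,0,0,0,0,1,2,0,0,0,0,0,3,3,0,0,0,0,0,2]
Step 14: insert re at [9, 21] -> counters=[1,0,0,0,2,0,0,0,0,5,0,0,0,0,1,2,0,0,0,0,0,4,3,0,0,0,0,0,2]
Step 15: insert f at [0, 14] -> counters=[2,0,0,0,2,0,0,0,0,5,0,0,0,0,2,2,0,0,0,0,0,4,3,0,0,0,0,0,2]
Step 16: insert f at [0, 14] -> counters=[3,0,0,0,2,0,0,0,0,5,0,0,0,0,3,2,0,0,0,0,0,4,3,0,0,0,0,0,2]
Final counters=[3,0,0,0,2,0,0,0,0,5,0,0,0,0,3,2,0,0,0,0,0,4,3,0,0,0,0,0,2] -> 8 nonzero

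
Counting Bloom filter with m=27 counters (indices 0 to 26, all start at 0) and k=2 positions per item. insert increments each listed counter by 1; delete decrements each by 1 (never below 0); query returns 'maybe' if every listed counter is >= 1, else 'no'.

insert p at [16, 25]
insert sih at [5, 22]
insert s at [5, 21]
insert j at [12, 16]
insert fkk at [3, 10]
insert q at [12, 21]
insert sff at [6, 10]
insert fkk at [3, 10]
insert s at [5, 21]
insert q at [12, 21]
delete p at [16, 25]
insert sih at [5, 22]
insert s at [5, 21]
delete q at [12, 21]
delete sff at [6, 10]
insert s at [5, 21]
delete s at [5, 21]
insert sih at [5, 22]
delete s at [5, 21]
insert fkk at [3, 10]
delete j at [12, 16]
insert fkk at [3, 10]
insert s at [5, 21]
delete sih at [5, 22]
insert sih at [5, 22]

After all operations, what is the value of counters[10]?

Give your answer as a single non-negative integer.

Step 1: insert p at [16, 25] -> counters=[0,0,0,0,0,0,0,0,0,0,0,0,0,0,0,0,1,0,0,0,0,0,0,0,0,1,0]
Step 2: insert sih at [5, 22] -> counters=[0,0,0,0,0,1,0,0,0,0,0,0,0,0,0,0,1,0,0,0,0,0,1,0,0,1,0]
Step 3: insert s at [5, 21] -> counters=[0,0,0,0,0,2,0,0,0,0,0,0,0,0,0,0,1,0,0,0,0,1,1,0,0,1,0]
Step 4: insert j at [12, 16] -> counters=[0,0,0,0,0,2,0,0,0,0,0,0,1,0,0,0,2,0,0,0,0,1,1,0,0,1,0]
Step 5: insert fkk at [3, 10] -> counters=[0,0,0,1,0,2,0,0,0,0,1,0,1,0,0,0,2,0,0,0,0,1,1,0,0,1,0]
Step 6: insert q at [12, 21] -> counters=[0,0,0,1,0,2,0,0,0,0,1,0,2,0,0,0,2,0,0,0,0,2,1,0,0,1,0]
Step 7: insert sff at [6, 10] -> counters=[0,0,0,1,0,2,1,0,0,0,2,0,2,0,0,0,2,0,0,0,0,2,1,0,0,1,0]
Step 8: insert fkk at [3, 10] -> counters=[0,0,0,2,0,2,1,0,0,0,3,0,2,0,0,0,2,0,0,0,0,2,1,0,0,1,0]
Step 9: insert s at [5, 21] -> counters=[0,0,0,2,0,3,1,0,0,0,3,0,2,0,0,0,2,0,0,0,0,3,1,0,0,1,0]
Step 10: insert q at [12, 21] -> counters=[0,0,0,2,0,3,1,0,0,0,3,0,3,0,0,0,2,0,0,0,0,4,1,0,0,1,0]
Step 11: delete p at [16, 25] -> counters=[0,0,0,2,0,3,1,0,0,0,3,0,3,0,0,0,1,0,0,0,0,4,1,0,0,0,0]
Step 12: insert sih at [5, 22] -> counters=[0,0,0,2,0,4,1,0,0,0,3,0,3,0,0,0,1,0,0,0,0,4,2,0,0,0,0]
Step 13: insert s at [5, 21] -> counters=[0,0,0,2,0,5,1,0,0,0,3,0,3,0,0,0,1,0,0,0,0,5,2,0,0,0,0]
Step 14: delete q at [12, 21] -> counters=[0,0,0,2,0,5,1,0,0,0,3,0,2,0,0,0,1,0,0,0,0,4,2,0,0,0,0]
Step 15: delete sff at [6, 10] -> counters=[0,0,0,2,0,5,0,0,0,0,2,0,2,0,0,0,1,0,0,0,0,4,2,0,0,0,0]
Step 16: insert s at [5, 21] -> counters=[0,0,0,2,0,6,0,0,0,0,2,0,2,0,0,0,1,0,0,0,0,5,2,0,0,0,0]
Step 17: delete s at [5, 21] -> counters=[0,0,0,2,0,5,0,0,0,0,2,0,2,0,0,0,1,0,0,0,0,4,2,0,0,0,0]
Step 18: insert sih at [5, 22] -> counters=[0,0,0,2,0,6,0,0,0,0,2,0,2,0,0,0,1,0,0,0,0,4,3,0,0,0,0]
Step 19: delete s at [5, 21] -> counters=[0,0,0,2,0,5,0,0,0,0,2,0,2,0,0,0,1,0,0,0,0,3,3,0,0,0,0]
Step 20: insert fkk at [3, 10] -> counters=[0,0,0,3,0,5,0,0,0,0,3,0,2,0,0,0,1,0,0,0,0,3,3,0,0,0,0]
Step 21: delete j at [12, 16] -> counters=[0,0,0,3,0,5,0,0,0,0,3,0,1,0,0,0,0,0,0,0,0,3,3,0,0,0,0]
Step 22: insert fkk at [3, 10] -> counters=[0,0,0,4,0,5,0,0,0,0,4,0,1,0,0,0,0,0,0,0,0,3,3,0,0,0,0]
Step 23: insert s at [5, 21] -> counters=[0,0,0,4,0,6,0,0,0,0,4,0,1,0,0,0,0,0,0,0,0,4,3,0,0,0,0]
Step 24: delete sih at [5, 22] -> counters=[0,0,0,4,0,5,0,0,0,0,4,0,1,0,0,0,0,0,0,0,0,4,2,0,0,0,0]
Step 25: insert sih at [5, 22] -> counters=[0,0,0,4,0,6,0,0,0,0,4,0,1,0,0,0,0,0,0,0,0,4,3,0,0,0,0]
Final counters=[0,0,0,4,0,6,0,0,0,0,4,0,1,0,0,0,0,0,0,0,0,4,3,0,0,0,0] -> counters[10]=4

Answer: 4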